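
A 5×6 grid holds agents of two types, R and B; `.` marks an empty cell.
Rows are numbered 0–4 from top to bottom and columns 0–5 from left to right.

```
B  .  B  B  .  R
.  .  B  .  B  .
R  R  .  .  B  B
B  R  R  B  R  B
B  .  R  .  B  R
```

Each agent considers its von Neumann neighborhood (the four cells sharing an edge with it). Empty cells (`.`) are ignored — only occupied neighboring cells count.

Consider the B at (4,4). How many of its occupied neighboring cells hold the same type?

0

Occupied neighbors of (4,4): (3,4)=R, (4,5)=R.
Same type (B): 0 of 2.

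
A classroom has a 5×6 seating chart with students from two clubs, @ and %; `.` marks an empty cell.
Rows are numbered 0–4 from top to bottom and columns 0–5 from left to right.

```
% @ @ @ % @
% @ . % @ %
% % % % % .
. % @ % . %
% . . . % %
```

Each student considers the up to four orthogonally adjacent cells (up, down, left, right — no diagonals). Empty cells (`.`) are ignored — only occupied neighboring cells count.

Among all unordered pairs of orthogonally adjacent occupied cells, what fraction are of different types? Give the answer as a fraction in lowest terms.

1/2

Scan each occupied cell's neighbors to the right and below so each pair is counted once.
From row 0: 6 unlike of 10 pairs (running 6/10).
From row 1: 5 unlike of 7 pairs (running 11/17).
From row 2: 1 unlike of 7 pairs (running 12/24).
From row 3: 2 unlike of 3 pairs (running 14/27).
From row 4: 0 unlike of 1 pairs (running 14/28).
Total adjacent occupied pairs: 28; unlike-type pairs: 14.
14/28 reduces to 1/2.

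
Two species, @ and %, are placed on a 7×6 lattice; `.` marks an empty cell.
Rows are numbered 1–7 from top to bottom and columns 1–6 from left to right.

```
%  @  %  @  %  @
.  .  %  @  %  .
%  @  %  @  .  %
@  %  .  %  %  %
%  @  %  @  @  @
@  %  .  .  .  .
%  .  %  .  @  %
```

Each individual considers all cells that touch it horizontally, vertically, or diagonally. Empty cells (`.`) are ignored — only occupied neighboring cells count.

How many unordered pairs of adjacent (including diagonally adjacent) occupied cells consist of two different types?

Scan each occupied cell's neighbors to the right and below (and the two forward diagonals) so each pair is counted once.
Row 1: %(1,1)–@(1,2)≠ @(1,2)–%(1,3)≠ @(1,2)–%(2,3)≠ %(1,3)–@(1,4)≠ %(1,3)–%(2,3)= %(1,3)–@(2,4)≠ @(1,4)–%(1,5)≠ @(1,4)–@(2,4)= @(1,4)–%(2,5)≠ @(1,4)–%(2,3)≠ %(1,5)–@(1,6)≠ %(1,5)–%(2,5)= %(1,5)–@(2,4)≠ @(1,6)–%(2,5)≠  → 11/14 unlike.
Row 2: %(2,3)–@(2,4)≠ %(2,3)–%(3,3)= %(2,3)–@(3,4)≠ %(2,3)–@(3,2)≠ @(2,4)–%(2,5)≠ @(2,4)–@(3,4)= @(2,4)–%(3,3)≠ %(2,5)–%(3,6)= %(2,5)–@(3,4)≠  → 6/9 unlike.
Row 3: %(3,1)–@(3,2)≠ %(3,1)–@(4,1)≠ %(3,1)–%(4,2)= @(3,2)–%(3,3)≠ @(3,2)–%(4,2)≠ @(3,2)–@(4,1)= %(3,3)–@(3,4)≠ %(3,3)–%(4,4)= %(3,3)–%(4,2)= @(3,4)–%(4,4)≠ @(3,4)–%(4,5)≠ %(3,6)–%(4,6)= %(3,6)–%(4,5)=  → 7/13 unlike.
Row 4: @(4,1)–%(4,2)≠ @(4,1)–%(5,1)≠ @(4,1)–@(5,2)= %(4,2)–@(5,2)≠ %(4,2)–%(5,3)= %(4,2)–%(5,1)= %(4,4)–%(4,5)= %(4,4)–@(5,4)≠ %(4,4)–@(5,5)≠ %(4,4)–%(5,3)= %(4,5)–%(4,6)= %(4,5)–@(5,5)≠ %(4,5)–@(5,6)≠ %(4,5)–@(5,4)≠ %(4,6)–@(5,6)≠ %(4,6)–@(5,5)≠  → 10/16 unlike.
Row 5: %(5,1)–@(5,2)≠ %(5,1)–@(6,1)≠ %(5,1)–%(6,2)= @(5,2)–%(5,3)≠ @(5,2)–%(6,2)≠ @(5,2)–@(6,1)= %(5,3)–@(5,4)≠ %(5,3)–%(6,2)= @(5,4)–@(5,5)= @(5,5)–@(5,6)=  → 5/10 unlike.
Row 6: @(6,1)–%(6,2)≠ @(6,1)–%(7,1)≠ %(6,2)–%(7,3)= %(6,2)–%(7,1)=  → 2/4 unlike.
Row 7: @(7,5)–%(7,6)≠  → 1/1 unlike.
Total adjacent occupied pairs: 67; unlike-type pairs: 42.

42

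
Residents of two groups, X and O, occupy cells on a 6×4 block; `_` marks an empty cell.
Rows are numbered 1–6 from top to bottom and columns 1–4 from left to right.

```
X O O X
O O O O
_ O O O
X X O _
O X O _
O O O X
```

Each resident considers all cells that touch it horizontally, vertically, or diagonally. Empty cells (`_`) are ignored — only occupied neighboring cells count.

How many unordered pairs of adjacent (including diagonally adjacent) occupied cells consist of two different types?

21

Scan each occupied cell's neighbors to the right and below (and the two forward diagonals) so each pair is counted once.
Row 1: X(1,1)–O(1,2)≠ X(1,1)–O(2,1)≠ X(1,1)–O(2,2)≠ O(1,2)–O(1,3)= O(1,2)–O(2,2)= O(1,2)–O(2,3)= O(1,2)–O(2,1)= O(1,3)–X(1,4)≠ O(1,3)–O(2,3)= O(1,3)–O(2,4)= O(1,3)–O(2,2)= X(1,4)–O(2,4)≠ X(1,4)–O(2,3)≠  → 6/13 unlike.
Row 2: O(2,1)–O(2,2)= O(2,1)–O(3,2)= O(2,2)–O(2,3)= O(2,2)–O(3,2)= O(2,2)–O(3,3)= O(2,3)–O(2,4)= O(2,3)–O(3,3)= O(2,3)–O(3,4)= O(2,3)–O(3,2)= O(2,4)–O(3,4)= O(2,4)–O(3,3)=  → 0/11 unlike.
Row 3: O(3,2)–O(3,3)= O(3,2)–X(4,2)≠ O(3,2)–O(4,3)= O(3,2)–X(4,1)≠ O(3,3)–O(3,4)= O(3,3)–O(4,3)= O(3,3)–X(4,2)≠ O(3,4)–O(4,3)=  → 3/8 unlike.
Row 4: X(4,1)–X(4,2)= X(4,1)–O(5,1)≠ X(4,1)–X(5,2)= X(4,2)–O(4,3)≠ X(4,2)–X(5,2)= X(4,2)–O(5,3)≠ X(4,2)–O(5,1)≠ O(4,3)–O(5,3)= O(4,3)–X(5,2)≠  → 5/9 unlike.
Row 5: O(5,1)–X(5,2)≠ O(5,1)–O(6,1)= O(5,1)–O(6,2)= X(5,2)–O(5,3)≠ X(5,2)–O(6,2)≠ X(5,2)–O(6,3)≠ X(5,2)–O(6,1)≠ O(5,3)–O(6,3)= O(5,3)–X(6,4)≠ O(5,3)–O(6,2)=  → 6/10 unlike.
Row 6: O(6,1)–O(6,2)= O(6,2)–O(6,3)= O(6,3)–X(6,4)≠  → 1/3 unlike.
Total adjacent occupied pairs: 54; unlike-type pairs: 21.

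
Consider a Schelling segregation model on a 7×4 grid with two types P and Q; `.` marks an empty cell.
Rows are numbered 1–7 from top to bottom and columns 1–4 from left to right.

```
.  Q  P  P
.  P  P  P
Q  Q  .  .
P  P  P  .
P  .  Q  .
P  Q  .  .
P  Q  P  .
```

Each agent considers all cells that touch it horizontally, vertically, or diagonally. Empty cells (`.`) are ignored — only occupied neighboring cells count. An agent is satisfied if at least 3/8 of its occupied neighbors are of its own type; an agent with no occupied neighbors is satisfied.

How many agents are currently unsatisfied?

Row 1: (1,2)Q 0/3 ✗ · (1,3)P 4/5 ✓ · (1,4)P 3/3 ✓
Row 2: (2,2)P 2/5 ✓ · (2,3)P 4/6 ✓ · (2,4)P 3/3 ✓
Row 3: (3,1)Q 1/4 ✗ · (3,2)Q 1/6 ✗
Row 4: (4,1)P 2/4 ✓ · (4,2)P 3/6 ✓ · (4,3)P 1/3 ✗
Row 5: (5,1)P 3/4 ✓ · (5,3)Q 1/3 ✗
Row 6: (6,1)P 2/4 ✓ · (6,2)Q 2/6 ✗
Row 7: (7,1)P 1/3 ✗ · (7,2)Q 1/4 ✗ · (7,3)P 0/2 ✗
Unsatisfied: (1,2), (3,1), (3,2), (4,3), (5,3), (6,2), (7,1), (7,2), (7,3) — 9 in total.

9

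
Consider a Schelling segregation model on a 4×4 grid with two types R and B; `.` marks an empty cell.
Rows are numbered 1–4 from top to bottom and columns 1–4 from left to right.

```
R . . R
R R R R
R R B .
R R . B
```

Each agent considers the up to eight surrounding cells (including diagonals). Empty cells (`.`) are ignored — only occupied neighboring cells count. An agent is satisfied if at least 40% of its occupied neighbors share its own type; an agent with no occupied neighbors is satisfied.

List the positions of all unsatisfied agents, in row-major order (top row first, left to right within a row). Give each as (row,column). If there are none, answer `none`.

(1,1)R 2/2 ✓
(1,4)R 2/2 ✓
(2,1)R 4/4 ✓
(2,2)R 5/6 ✓
(2,3)R 4/5 ✓
(2,4)R 2/3 ✓
(3,1)R 5/5 ✓
(3,2)R 6/7 ✓
(3,3)B 1/6 ✗
(4,1)R 3/3 ✓
(4,2)R 3/4 ✓
(4,4)B 1/1 ✓

(3,3)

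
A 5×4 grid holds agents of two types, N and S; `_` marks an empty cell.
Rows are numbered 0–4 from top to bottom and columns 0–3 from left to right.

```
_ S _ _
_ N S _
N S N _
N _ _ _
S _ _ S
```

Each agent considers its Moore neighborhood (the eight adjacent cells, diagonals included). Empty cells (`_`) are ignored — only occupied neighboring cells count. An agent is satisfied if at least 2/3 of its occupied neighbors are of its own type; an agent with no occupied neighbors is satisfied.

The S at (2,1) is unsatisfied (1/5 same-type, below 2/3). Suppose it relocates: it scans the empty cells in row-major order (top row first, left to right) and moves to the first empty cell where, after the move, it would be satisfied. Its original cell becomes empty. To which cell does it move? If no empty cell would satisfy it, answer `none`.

Vacating (2,1). Empty cells in order:
  (0,0): 1/2 same-type → still unsatisfied.
  (0,2): 2/3 same-type → satisfied — stop here.

(0,2)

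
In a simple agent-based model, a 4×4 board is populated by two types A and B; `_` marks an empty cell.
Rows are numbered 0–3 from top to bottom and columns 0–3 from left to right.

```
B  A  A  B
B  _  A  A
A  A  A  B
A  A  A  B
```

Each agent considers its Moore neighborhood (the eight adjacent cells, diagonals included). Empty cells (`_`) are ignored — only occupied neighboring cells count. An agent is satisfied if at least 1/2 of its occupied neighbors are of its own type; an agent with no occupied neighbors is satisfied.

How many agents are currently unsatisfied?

(0,0)B 1/2 satisfied
(0,1)A 2/4 satisfied
(0,2)A 3/4 satisfied
(0,3)B 0/3 not
(1,0)B 1/4 not
(1,2)A 5/7 satisfied
(1,3)A 3/5 satisfied
(2,0)A 3/4 satisfied
(2,1)A 6/7 satisfied
(2,2)A 5/7 satisfied
(2,3)B 1/5 not
(3,0)A 3/3 satisfied
(3,1)A 5/5 satisfied
(3,2)A 3/5 satisfied
(3,3)B 1/3 not
Unsatisfied: (0,3), (1,0), (2,3), (3,3) — 4 in total.

4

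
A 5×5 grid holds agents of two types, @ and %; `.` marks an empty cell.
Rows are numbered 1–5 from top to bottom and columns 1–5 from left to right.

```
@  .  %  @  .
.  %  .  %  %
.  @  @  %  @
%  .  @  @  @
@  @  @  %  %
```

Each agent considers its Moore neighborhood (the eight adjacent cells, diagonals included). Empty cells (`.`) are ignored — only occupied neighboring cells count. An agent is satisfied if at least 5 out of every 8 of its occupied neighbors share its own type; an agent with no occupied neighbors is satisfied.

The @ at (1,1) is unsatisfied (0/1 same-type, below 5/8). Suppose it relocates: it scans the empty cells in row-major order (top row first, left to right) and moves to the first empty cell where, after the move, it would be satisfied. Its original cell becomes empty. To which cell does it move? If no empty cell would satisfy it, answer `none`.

(4,2)

Vacating (1,1). Empty cells in order:
  (1,2): 0/2 same-type → still unsatisfied.
  (1,5): 1/3 same-type → still unsatisfied.
  (2,1): 1/2 same-type → still unsatisfied.
  (2,3): 3/7 same-type → still unsatisfied.
  (3,1): 1/3 same-type → still unsatisfied.
  (4,2): 6/7 same-type → satisfied — stop here.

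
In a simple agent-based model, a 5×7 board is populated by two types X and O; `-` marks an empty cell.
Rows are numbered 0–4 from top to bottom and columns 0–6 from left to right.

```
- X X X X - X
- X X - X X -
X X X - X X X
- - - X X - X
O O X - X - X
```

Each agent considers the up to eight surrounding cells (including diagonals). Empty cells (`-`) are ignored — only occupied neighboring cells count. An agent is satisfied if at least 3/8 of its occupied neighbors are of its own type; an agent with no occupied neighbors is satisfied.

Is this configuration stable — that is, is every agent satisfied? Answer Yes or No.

Row 0: (0,1)X 3/3 satisfied · (0,2)X 4/4 satisfied · (0,3)X 4/4 satisfied · (0,4)X 3/3 satisfied · (0,6)X 1/1 satisfied
Row 1: (1,1)X 6/6 satisfied · (1,2)X 6/6 satisfied · (1,4)X 5/5 satisfied · (1,5)X 6/6 satisfied
Row 2: (2,0)X 2/2 satisfied · (2,1)X 4/4 satisfied · (2,2)X 4/4 satisfied · (2,4)X 5/5 satisfied · (2,5)X 6/6 satisfied · (2,6)X 3/3 satisfied
Row 3: (3,3)X 5/5 satisfied · (3,4)X 4/4 satisfied · (3,6)X 3/3 satisfied
Row 4: (4,0)O 1/1 satisfied · (4,1)O 1/2 satisfied · (4,2)X 1/2 satisfied · (4,4)X 2/2 satisfied · (4,6)X 1/1 satisfied
All meet the threshold, so the configuration is stable.

Yes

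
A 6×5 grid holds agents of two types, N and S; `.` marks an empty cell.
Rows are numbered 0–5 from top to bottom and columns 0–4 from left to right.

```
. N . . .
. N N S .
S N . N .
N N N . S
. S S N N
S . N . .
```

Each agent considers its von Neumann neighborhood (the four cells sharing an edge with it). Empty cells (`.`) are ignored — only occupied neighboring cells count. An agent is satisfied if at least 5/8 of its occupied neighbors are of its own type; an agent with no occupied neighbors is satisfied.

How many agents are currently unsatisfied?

Row 0: (0,1)N 1/1 ✓
Row 1: (1,1)N 3/3 ✓ · (1,2)N 1/2 ✗ · (1,3)S 0/2 ✗
Row 2: (2,0)S 0/2 ✗ · (2,1)N 2/3 ✓ · (2,3)N 0/1 ✗
Row 3: (3,0)N 1/2 ✗ · (3,1)N 3/4 ✓ · (3,2)N 1/2 ✗ · (3,4)S 0/1 ✗
Row 4: (4,1)S 1/2 ✗ · (4,2)S 1/4 ✗ · (4,3)N 1/2 ✗ · (4,4)N 1/2 ✗
Row 5: (5,0)S 0/0 ✓ · (5,2)N 0/1 ✗
Unsatisfied: (1,2), (1,3), (2,0), (2,3), (3,0), (3,2), (3,4), (4,1), (4,2), (4,3), (4,4), (5,2) — 12 in total.

12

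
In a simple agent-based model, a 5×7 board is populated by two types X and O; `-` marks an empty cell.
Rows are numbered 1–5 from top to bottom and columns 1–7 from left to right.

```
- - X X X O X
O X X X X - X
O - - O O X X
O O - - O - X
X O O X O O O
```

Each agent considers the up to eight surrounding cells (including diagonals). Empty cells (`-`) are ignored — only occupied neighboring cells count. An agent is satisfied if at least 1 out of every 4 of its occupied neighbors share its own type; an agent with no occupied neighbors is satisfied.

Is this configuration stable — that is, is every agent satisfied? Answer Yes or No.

(1,3)X 4/4 ok
(1,4)X 5/5 ok
(1,5)X 3/4 ok
(1,6)O 0/4 unhappy
(1,7)X 1/2 ok
(2,1)O 1/2 ok
(2,2)X 2/4 ok
(2,3)X 4/5 ok
(2,4)X 5/7 ok
(2,5)X 4/7 ok
(2,7)X 3/4 ok
(3,1)O 3/4 ok
(3,4)O 2/5 ok
(3,5)O 2/5 ok
(3,6)X 4/6 ok
(3,7)X 3/3 ok
(4,1)O 3/4 ok
(4,2)O 4/5 ok
(4,5)O 4/6 ok
(4,7)X 2/4 ok
(5,1)X 0/3 unhappy
(5,2)O 3/4 ok
(5,3)O 2/3 ok
(5,4)X 0/3 unhappy
(5,5)O 2/3 ok
(5,6)O 3/4 ok
(5,7)O 1/2 ok
For instance (1,6) has only 0/4 same-type neighbors, below 1/4.

No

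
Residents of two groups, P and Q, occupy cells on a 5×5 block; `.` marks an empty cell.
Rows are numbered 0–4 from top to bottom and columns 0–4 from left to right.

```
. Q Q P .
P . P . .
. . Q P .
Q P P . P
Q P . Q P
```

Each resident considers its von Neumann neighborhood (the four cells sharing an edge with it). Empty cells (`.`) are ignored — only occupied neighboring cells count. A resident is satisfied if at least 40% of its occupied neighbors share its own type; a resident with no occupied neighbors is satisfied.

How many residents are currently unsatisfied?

Row 0: (0,1)Q 1/1 satisfied · (0,2)Q 1/3 not · (0,3)P 0/1 not
Row 1: (1,0)P 0/0 satisfied · (1,2)P 0/2 not
Row 2: (2,2)Q 0/3 not · (2,3)P 0/1 not
Row 3: (3,0)Q 1/2 satisfied · (3,1)P 2/3 satisfied · (3,2)P 1/2 satisfied · (3,4)P 1/1 satisfied
Row 4: (4,0)Q 1/2 satisfied · (4,1)P 1/2 satisfied · (4,3)Q 0/1 not · (4,4)P 1/2 satisfied
Unsatisfied: (0,2), (0,3), (1,2), (2,2), (2,3), (4,3) — 6 in total.

6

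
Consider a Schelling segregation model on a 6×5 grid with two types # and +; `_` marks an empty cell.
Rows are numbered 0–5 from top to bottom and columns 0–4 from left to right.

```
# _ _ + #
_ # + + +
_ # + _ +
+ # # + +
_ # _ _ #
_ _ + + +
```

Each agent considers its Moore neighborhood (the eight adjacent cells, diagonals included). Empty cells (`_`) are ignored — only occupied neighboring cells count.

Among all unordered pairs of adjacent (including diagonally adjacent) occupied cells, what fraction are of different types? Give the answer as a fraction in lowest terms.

9/20

Scan each occupied cell's neighbors to the right and below (and the two forward diagonals) so each pair is counted once.
Row 0: #(0,0)–#(1,1)= +(0,3)–#(0,4)≠ +(0,3)–+(1,3)= +(0,3)–+(1,4)= +(0,3)–+(1,2)= #(0,4)–+(1,4)≠ #(0,4)–+(1,3)≠  → 3/7 unlike.
Row 1: #(1,1)–+(1,2)≠ #(1,1)–#(2,1)= #(1,1)–+(2,2)≠ +(1,2)–+(1,3)= +(1,2)–+(2,2)= +(1,2)–#(2,1)≠ +(1,3)–+(1,4)= +(1,3)–+(2,4)= +(1,3)–+(2,2)= +(1,4)–+(2,4)=  → 3/10 unlike.
Row 2: #(2,1)–+(2,2)≠ #(2,1)–#(3,1)= #(2,1)–#(3,2)= #(2,1)–+(3,0)≠ +(2,2)–#(3,2)≠ +(2,2)–+(3,3)= +(2,2)–#(3,1)≠ +(2,4)–+(3,4)= +(2,4)–+(3,3)=  → 4/9 unlike.
Row 3: +(3,0)–#(3,1)≠ +(3,0)–#(4,1)≠ #(3,1)–#(3,2)= #(3,1)–#(4,1)= #(3,2)–+(3,3)≠ #(3,2)–#(4,1)= +(3,3)–+(3,4)= +(3,3)–#(4,4)≠ +(3,4)–#(4,4)≠  → 5/9 unlike.
Row 4: #(4,1)–+(5,2)≠ #(4,4)–+(5,4)≠ #(4,4)–+(5,3)≠  → 3/3 unlike.
Row 5: +(5,2)–+(5,3)= +(5,3)–+(5,4)=  → 0/2 unlike.
Total adjacent occupied pairs: 40; unlike-type pairs: 18.
18/40 reduces to 9/20.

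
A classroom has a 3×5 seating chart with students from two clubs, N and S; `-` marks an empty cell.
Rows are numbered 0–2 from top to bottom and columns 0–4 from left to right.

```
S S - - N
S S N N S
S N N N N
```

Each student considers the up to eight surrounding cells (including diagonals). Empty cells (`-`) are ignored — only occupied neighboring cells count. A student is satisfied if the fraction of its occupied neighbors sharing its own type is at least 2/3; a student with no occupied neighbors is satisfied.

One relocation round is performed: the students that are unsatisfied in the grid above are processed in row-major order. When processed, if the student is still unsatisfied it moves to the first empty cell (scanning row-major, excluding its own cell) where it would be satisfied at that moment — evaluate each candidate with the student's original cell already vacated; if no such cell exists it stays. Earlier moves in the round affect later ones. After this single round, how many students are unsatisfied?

Initially unsatisfied (in order): (0,4), (1,1), (1,4), (2,1).
  (0,4) → (0,3).
  (1,1): no empty cell satisfies it; stays.
  (1,4): no empty cell satisfies it; stays.
  (2,1) → (0,4).
Resulting grid:
S S - N N
S S N N S
S - N N N
Unsatisfied now: (1,4).

1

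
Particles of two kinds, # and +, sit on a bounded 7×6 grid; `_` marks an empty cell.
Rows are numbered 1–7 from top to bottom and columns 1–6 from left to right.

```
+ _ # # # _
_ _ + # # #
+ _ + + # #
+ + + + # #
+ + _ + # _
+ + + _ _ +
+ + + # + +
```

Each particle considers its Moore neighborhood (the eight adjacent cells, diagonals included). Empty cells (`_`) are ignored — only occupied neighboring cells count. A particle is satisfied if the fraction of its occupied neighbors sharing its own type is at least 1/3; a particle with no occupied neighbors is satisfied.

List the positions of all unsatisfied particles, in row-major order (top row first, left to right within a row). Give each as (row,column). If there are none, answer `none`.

(1,1)+ 0/0 ok
(1,3)# 2/3 ok
(1,4)# 4/5 ok
(1,5)# 4/4 ok
(2,3)+ 2/5 ok
(2,4)# 5/8 ok
(2,5)# 6/7 ok
(2,6)# 4/4 ok
(3,1)+ 2/2 ok
(3,3)+ 5/6 ok
(3,4)+ 4/8 ok
(3,5)# 6/8 ok
(3,6)# 5/5 ok
(4,1)+ 4/4 ok
(4,2)+ 6/6 ok
(4,3)+ 6/6 ok
(4,4)+ 4/7 ok
(4,5)# 4/7 ok
(4,6)# 4/4 ok
(5,1)+ 5/5 ok
(5,2)+ 7/7 ok
(5,4)+ 3/5 ok
(5,5)# 2/5 ok
(6,1)+ 5/5 ok
(6,2)+ 7/7 ok
(6,3)+ 5/6 ok
(6,6)+ 2/3 ok
(7,1)+ 3/3 ok
(7,2)+ 5/5 ok
(7,3)+ 3/4 ok
(7,4)# 0/3 unhappy
(7,5)+ 2/3 ok
(7,6)+ 2/2 ok

(7,4)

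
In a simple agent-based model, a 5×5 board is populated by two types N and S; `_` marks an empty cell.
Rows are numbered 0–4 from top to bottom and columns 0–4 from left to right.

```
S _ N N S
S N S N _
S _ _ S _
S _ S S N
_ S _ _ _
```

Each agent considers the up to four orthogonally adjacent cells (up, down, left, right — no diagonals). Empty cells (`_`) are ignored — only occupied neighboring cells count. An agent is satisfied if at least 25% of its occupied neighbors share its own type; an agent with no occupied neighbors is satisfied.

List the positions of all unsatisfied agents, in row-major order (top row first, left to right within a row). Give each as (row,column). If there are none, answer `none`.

(0,0)S 1/1 satisfied
(0,2)N 1/2 satisfied
(0,3)N 2/3 satisfied
(0,4)S 0/1 not
(1,0)S 2/3 satisfied
(1,1)N 0/2 not
(1,2)S 0/3 not
(1,3)N 1/3 satisfied
(2,0)S 2/2 satisfied
(2,3)S 1/2 satisfied
(3,0)S 1/1 satisfied
(3,2)S 1/1 satisfied
(3,3)S 2/3 satisfied
(3,4)N 0/1 not
(4,1)S 0/0 satisfied

(0,4), (1,1), (1,2), (3,4)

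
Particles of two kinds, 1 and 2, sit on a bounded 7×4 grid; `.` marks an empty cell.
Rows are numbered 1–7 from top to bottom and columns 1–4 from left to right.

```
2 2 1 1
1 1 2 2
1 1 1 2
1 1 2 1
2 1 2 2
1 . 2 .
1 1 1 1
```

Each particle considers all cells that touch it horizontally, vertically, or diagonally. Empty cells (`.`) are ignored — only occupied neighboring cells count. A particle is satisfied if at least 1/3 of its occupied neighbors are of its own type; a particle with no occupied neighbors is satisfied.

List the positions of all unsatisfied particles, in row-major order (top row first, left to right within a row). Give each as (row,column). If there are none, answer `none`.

(4,4), (5,1)

Row 1: (1,1)2 1/3 satisfied · (1,2)2 2/5 satisfied · (1,3)1 2/5 satisfied · (1,4)1 1/3 satisfied
Row 2: (2,1)1 3/5 satisfied · (2,2)1 5/8 satisfied · (2,3)2 3/8 satisfied · (2,4)2 2/5 satisfied
Row 3: (3,1)1 5/5 satisfied · (3,2)1 6/8 satisfied · (3,3)1 4/8 satisfied · (3,4)2 3/5 satisfied
Row 4: (4,1)1 4/5 satisfied · (4,2)1 5/8 satisfied · (4,3)2 3/8 satisfied · (4,4)1 1/5 not
Row 5: (5,1)2 0/4 not · (5,2)1 3/7 satisfied · (5,3)2 3/6 satisfied · (5,4)2 3/4 satisfied
Row 6: (6,1)1 3/4 satisfied · (6,3)2 2/6 satisfied
Row 7: (7,1)1 2/2 satisfied · (7,2)1 3/4 satisfied · (7,3)1 2/3 satisfied · (7,4)1 1/2 satisfied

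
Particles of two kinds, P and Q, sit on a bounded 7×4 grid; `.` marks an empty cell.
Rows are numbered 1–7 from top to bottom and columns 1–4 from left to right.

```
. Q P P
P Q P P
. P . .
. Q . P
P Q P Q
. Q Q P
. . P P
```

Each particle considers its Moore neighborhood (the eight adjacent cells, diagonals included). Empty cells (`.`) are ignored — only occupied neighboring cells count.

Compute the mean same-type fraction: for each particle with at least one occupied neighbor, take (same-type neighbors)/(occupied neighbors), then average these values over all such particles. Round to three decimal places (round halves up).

0.475

(1,2)Q 1/4
(1,3)P 3/5
(1,4)P 3/3
(2,1)P 1/3
(2,2)Q 1/5
(2,3)P 4/6
(2,4)P 3/3
(3,2)P 2/4
(4,2)Q 1/4
(4,4)P 1/2
(5,1)P 0/3
(5,2)Q 3/5
(5,3)P 2/7
(5,4)Q 1/4
(6,2)Q 2/5
(6,3)Q 3/7
(6,4)P 3/5
(7,3)P 2/4
(7,4)P 2/3
Sum over 19 particles: 1/4 + 3/5 + 3/3 + 1/3 + 1/5 + 4/6 + 3/3 + 2/4 + 1/4 + 1/2 + 0/3 + 3/5 + 2/7 + 1/4 + 2/5 + 3/7 + 3/5 + 2/4 + 2/3 = 3793/420; mean = 3793/420 ÷ 19 = 3793/7980 = 0.475313… → 0.475.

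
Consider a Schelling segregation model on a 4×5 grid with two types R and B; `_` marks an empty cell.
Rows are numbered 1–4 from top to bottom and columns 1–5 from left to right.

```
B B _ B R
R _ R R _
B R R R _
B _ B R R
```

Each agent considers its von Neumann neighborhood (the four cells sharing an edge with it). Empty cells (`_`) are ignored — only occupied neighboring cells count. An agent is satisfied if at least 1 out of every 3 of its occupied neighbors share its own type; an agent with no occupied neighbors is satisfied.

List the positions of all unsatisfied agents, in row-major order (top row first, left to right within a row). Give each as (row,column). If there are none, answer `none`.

(1,4), (1,5), (2,1), (4,3)

Row 1: (1,1)B 1/2 ✓ · (1,2)B 1/1 ✓ · (1,4)B 0/2 ✗ · (1,5)R 0/1 ✗
Row 2: (2,1)R 0/2 ✗ · (2,3)R 2/2 ✓ · (2,4)R 2/3 ✓
Row 3: (3,1)B 1/3 ✓ · (3,2)R 1/2 ✓ · (3,3)R 3/4 ✓ · (3,4)R 3/3 ✓
Row 4: (4,1)B 1/1 ✓ · (4,3)B 0/2 ✗ · (4,4)R 2/3 ✓ · (4,5)R 1/1 ✓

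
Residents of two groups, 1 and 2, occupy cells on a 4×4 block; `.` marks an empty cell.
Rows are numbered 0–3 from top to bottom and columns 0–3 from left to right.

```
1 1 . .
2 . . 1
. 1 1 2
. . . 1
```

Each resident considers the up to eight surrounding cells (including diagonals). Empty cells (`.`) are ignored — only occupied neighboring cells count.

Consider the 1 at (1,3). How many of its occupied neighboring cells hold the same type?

1

Occupied neighbors of (1,3): (2,2)=1, (2,3)=2.
Same type (1): 1 of 2.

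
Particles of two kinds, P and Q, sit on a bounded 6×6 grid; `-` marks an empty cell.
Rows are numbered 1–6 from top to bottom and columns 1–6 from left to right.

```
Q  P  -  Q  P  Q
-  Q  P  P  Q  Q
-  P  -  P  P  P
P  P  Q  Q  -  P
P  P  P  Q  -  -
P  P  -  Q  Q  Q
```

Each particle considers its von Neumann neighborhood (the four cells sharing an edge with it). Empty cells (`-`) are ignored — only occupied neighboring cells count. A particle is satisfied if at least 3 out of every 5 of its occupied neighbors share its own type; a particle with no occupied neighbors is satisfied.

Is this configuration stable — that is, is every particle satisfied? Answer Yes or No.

(1,1)Q 0/1 unhappy
(1,2)P 0/2 unhappy
(1,4)Q 0/2 unhappy
(1,5)P 0/3 unhappy
(1,6)Q 1/2 unhappy
(2,2)Q 0/3 unhappy
(2,3)P 1/2 unhappy
(2,4)P 2/4 unhappy
(2,5)Q 1/4 unhappy
(2,6)Q 2/3 ok
(3,2)P 1/2 unhappy
(3,4)P 2/3 ok
(3,5)P 2/3 ok
(3,6)P 2/3 ok
(4,1)P 2/2 ok
(4,2)P 3/4 ok
(4,3)Q 1/3 unhappy
(4,4)Q 2/3 ok
(4,6)P 1/1 ok
(5,1)P 3/3 ok
(5,2)P 4/4 ok
(5,3)P 1/3 unhappy
(5,4)Q 2/3 ok
(6,1)P 2/2 ok
(6,2)P 2/2 ok
(6,4)Q 2/2 ok
(6,5)Q 2/2 ok
(6,6)Q 1/1 ok
For instance (1,1) has only 0/1 same-type neighbors, below 3/5.

No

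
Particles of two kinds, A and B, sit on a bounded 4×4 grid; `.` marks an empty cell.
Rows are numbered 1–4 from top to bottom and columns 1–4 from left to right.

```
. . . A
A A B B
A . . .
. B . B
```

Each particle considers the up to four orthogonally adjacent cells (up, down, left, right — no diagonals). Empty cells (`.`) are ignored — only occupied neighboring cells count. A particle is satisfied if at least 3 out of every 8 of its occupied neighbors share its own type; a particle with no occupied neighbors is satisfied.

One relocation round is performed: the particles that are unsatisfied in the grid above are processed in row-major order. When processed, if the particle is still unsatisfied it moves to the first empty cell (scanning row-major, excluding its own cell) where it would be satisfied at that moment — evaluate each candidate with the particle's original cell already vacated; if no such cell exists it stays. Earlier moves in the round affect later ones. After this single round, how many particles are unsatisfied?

0

Initially unsatisfied (in order): (1,4).
  (1,4) → (1,1).
Resulting grid:
A . . .
A A B B
A . . .
. B . B
All satisfied now.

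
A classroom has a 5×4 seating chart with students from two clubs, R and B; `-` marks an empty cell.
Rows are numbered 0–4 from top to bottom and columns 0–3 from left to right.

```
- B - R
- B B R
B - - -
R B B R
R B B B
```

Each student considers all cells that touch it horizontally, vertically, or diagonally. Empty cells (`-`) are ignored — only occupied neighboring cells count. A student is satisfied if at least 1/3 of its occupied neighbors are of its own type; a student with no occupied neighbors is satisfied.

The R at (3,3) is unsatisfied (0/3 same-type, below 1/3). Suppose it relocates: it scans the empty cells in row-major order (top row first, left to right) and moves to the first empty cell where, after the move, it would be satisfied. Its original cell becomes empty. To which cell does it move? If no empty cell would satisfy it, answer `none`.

(0,2)

Vacating (3,3). Empty cells in order:
  (0,0): 0/2 same-type → still unsatisfied.
  (0,2): 2/5 same-type → satisfied — stop here.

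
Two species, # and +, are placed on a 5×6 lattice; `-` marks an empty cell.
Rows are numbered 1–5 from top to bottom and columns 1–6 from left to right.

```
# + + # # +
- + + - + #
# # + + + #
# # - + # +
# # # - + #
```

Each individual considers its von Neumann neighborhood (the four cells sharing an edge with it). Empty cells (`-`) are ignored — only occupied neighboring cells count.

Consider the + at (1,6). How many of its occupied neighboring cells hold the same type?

0

Occupied neighbors of (1,6): (2,6)=#, (1,5)=#.
Same type (+): 0 of 2.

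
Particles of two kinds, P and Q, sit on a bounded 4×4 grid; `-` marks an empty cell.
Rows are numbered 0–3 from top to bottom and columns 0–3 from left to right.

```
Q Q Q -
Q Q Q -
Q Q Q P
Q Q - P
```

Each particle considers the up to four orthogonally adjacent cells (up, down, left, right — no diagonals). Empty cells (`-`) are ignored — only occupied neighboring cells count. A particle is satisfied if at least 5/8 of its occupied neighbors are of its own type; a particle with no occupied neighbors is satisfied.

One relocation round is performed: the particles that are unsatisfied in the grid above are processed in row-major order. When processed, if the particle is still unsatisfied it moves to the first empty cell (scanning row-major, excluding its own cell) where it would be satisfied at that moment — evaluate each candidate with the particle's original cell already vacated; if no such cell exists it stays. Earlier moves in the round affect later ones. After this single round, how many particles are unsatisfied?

1

Initially unsatisfied (in order): (2,3).
  (2,3): no empty cell satisfies it; stays.
Resulting grid:
Q Q Q -
Q Q Q -
Q Q Q P
Q Q - P
Unsatisfied now: (2,3).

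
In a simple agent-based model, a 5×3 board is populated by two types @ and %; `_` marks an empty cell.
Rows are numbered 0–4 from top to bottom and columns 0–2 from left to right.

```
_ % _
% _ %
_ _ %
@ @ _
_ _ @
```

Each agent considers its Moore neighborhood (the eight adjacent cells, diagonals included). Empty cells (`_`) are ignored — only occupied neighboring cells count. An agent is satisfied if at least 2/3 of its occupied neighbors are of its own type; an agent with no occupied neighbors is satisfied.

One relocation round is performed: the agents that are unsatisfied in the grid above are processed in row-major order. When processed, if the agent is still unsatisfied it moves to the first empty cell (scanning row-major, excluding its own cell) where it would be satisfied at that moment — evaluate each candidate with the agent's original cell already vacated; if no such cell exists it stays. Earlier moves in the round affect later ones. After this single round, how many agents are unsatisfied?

0

Initially unsatisfied (in order): (2,2).
  (2,2) → (0,0).
Resulting grid:
% % _
% _ %
_ _ _
@ @ _
_ _ @
All satisfied now.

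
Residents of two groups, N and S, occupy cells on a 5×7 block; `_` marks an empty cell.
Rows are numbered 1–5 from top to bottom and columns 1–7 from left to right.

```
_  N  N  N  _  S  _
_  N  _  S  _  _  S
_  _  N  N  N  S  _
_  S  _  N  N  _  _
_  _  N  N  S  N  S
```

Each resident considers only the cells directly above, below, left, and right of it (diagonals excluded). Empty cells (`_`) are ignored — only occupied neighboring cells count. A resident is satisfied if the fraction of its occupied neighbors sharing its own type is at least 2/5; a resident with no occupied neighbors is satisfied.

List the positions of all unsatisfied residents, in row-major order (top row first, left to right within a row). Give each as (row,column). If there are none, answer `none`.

(2,4), (3,6), (5,5), (5,6), (5,7)

Row 1: (1,2)N 2/2 satisfied · (1,3)N 2/2 satisfied · (1,4)N 1/2 satisfied · (1,6)S 0/0 satisfied
Row 2: (2,2)N 1/1 satisfied · (2,4)S 0/2 not · (2,7)S 0/0 satisfied
Row 3: (3,3)N 1/1 satisfied · (3,4)N 3/4 satisfied · (3,5)N 2/3 satisfied · (3,6)S 0/1 not
Row 4: (4,2)S 0/0 satisfied · (4,4)N 3/3 satisfied · (4,5)N 2/3 satisfied
Row 5: (5,3)N 1/1 satisfied · (5,4)N 2/3 satisfied · (5,5)S 0/3 not · (5,6)N 0/2 not · (5,7)S 0/1 not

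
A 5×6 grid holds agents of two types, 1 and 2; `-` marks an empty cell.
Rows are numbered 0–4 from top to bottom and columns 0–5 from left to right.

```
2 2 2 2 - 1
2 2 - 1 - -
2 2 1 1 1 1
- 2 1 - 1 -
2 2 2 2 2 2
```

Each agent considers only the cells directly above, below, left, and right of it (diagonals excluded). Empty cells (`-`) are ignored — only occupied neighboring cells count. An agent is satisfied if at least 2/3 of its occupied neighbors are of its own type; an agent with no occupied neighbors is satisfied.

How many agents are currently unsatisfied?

Row 0: (0,0)2 2/2 ok · (0,1)2 3/3 ok · (0,2)2 2/2 ok · (0,3)2 1/2 unhappy · (0,5)1 0/0 ok
Row 1: (1,0)2 3/3 ok · (1,1)2 3/3 ok · (1,3)1 1/2 unhappy
Row 2: (2,0)2 2/2 ok · (2,1)2 3/4 ok · (2,2)1 2/3 ok · (2,3)1 3/3 ok · (2,4)1 3/3 ok · (2,5)1 1/1 ok
Row 3: (3,1)2 2/3 ok · (3,2)1 1/3 unhappy · (3,4)1 1/2 unhappy
Row 4: (4,0)2 1/1 ok · (4,1)2 3/3 ok · (4,2)2 2/3 ok · (4,3)2 2/2 ok · (4,4)2 2/3 ok · (4,5)2 1/1 ok
Unsatisfied: (0,3), (1,3), (3,2), (3,4) — 4 in total.

4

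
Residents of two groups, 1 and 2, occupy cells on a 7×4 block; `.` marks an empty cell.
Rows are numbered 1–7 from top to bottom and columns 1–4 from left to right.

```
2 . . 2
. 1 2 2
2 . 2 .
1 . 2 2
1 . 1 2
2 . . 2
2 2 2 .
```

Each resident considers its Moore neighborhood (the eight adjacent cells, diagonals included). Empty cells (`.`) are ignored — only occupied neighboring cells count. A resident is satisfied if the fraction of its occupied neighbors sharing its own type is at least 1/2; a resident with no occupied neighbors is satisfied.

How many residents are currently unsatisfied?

(1,1)2 0/1 ✗
(1,4)2 2/2 ✓
(2,2)1 0/4 ✗
(2,3)2 3/4 ✓
(2,4)2 3/3 ✓
(3,1)2 0/2 ✗
(3,3)2 4/5 ✓
(4,1)1 1/2 ✓
(4,3)2 3/4 ✓
(4,4)2 3/4 ✓
(5,1)1 1/2 ✓
(5,3)1 0/4 ✗
(5,4)2 3/4 ✓
(6,1)2 2/3 ✓
(6,4)2 2/3 ✓
(7,1)2 2/2 ✓
(7,2)2 3/3 ✓
(7,3)2 2/2 ✓
Unsatisfied: (1,1), (2,2), (3,1), (5,3) — 4 in total.

4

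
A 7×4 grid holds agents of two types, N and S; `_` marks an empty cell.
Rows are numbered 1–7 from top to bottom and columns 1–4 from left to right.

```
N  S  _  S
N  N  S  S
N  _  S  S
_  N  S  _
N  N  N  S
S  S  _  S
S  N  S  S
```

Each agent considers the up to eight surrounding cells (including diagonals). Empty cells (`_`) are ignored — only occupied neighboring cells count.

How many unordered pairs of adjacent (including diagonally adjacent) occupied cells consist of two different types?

20

Scan each occupied cell's neighbors to the right and below (and the two forward diagonals) so each pair is counted once.
From row 1: 3 unlike of 8 pairs (running 3/8).
From row 2: 2 unlike of 10 pairs (running 5/18).
From row 3: 1 unlike of 5 pairs (running 6/23).
From row 4: 3 unlike of 7 pairs (running 9/30).
From row 5: 7 unlike of 10 pairs (running 16/40).
From row 6: 2 unlike of 8 pairs (running 18/48).
From row 7: 2 unlike of 3 pairs (running 20/51).
Total adjacent occupied pairs: 51; unlike-type pairs: 20.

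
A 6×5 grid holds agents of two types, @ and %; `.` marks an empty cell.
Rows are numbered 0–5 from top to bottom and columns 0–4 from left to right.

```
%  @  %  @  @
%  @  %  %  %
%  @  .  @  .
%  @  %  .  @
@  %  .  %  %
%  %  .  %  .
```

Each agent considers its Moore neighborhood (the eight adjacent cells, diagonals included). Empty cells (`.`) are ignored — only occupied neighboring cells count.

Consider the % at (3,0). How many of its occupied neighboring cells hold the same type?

2

Occupied neighbors of (3,0): (2,0)=%, (2,1)=@, (3,1)=@, (4,0)=@, (4,1)=%.
Same type (%): 2 of 5.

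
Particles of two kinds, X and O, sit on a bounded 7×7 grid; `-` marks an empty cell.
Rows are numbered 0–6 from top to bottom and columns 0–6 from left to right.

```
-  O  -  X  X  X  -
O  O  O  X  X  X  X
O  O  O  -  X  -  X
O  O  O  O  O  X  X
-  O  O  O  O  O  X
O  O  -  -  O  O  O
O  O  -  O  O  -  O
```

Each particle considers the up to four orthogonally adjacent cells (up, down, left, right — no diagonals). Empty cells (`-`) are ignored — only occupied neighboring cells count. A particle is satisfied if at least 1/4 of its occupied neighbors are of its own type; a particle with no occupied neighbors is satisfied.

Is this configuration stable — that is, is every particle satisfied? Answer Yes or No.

Yes

(0,1)O 1/1 satisfied
(0,3)X 2/2 satisfied
(0,4)X 3/3 satisfied
(0,5)X 2/2 satisfied
(1,0)O 2/2 satisfied
(1,1)O 4/4 satisfied
(1,2)O 2/3 satisfied
(1,3)X 2/3 satisfied
(1,4)X 4/4 satisfied
(1,5)X 3/3 satisfied
(1,6)X 2/2 satisfied
(2,0)O 3/3 satisfied
(2,1)O 4/4 satisfied
(2,2)O 3/3 satisfied
(2,4)X 1/2 satisfied
(2,6)X 2/2 satisfied
(3,0)O 2/2 satisfied
(3,1)O 4/4 satisfied
(3,2)O 4/4 satisfied
(3,3)O 3/3 satisfied
(3,4)O 2/4 satisfied
(3,5)X 1/3 satisfied
(3,6)X 3/3 satisfied
(4,1)O 3/3 satisfied
(4,2)O 3/3 satisfied
(4,3)O 3/3 satisfied
(4,4)O 4/4 satisfied
(4,5)O 2/4 satisfied
(4,6)X 1/3 satisfied
(5,0)O 2/2 satisfied
(5,1)O 3/3 satisfied
(5,4)O 3/3 satisfied
(5,5)O 3/3 satisfied
(5,6)O 2/3 satisfied
(6,0)O 2/2 satisfied
(6,1)O 2/2 satisfied
(6,3)O 1/1 satisfied
(6,4)O 2/2 satisfied
(6,6)O 1/1 satisfied
All meet the threshold, so the configuration is stable.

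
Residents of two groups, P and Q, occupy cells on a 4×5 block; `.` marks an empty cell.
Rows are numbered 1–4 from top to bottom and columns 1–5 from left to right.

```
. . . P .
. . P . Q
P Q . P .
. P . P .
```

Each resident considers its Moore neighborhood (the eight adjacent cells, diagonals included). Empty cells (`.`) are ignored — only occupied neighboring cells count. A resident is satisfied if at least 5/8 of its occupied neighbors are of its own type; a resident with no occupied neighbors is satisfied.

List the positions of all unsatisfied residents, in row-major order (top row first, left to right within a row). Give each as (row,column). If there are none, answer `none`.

(1,4)P 1/2 not
(2,3)P 2/3 satisfied
(2,5)Q 0/2 not
(3,1)P 1/2 not
(3,2)Q 0/3 not
(3,4)P 2/3 satisfied
(4,2)P 1/2 not
(4,4)P 1/1 satisfied

(1,4), (2,5), (3,1), (3,2), (4,2)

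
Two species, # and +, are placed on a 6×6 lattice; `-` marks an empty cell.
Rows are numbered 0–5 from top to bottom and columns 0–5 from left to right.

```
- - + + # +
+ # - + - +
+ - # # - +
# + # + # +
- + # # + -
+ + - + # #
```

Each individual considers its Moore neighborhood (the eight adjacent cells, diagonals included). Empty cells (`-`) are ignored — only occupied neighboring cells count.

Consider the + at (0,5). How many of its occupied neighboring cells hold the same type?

1

Occupied neighbors of (0,5): (0,4)=#, (1,5)=+.
Same type (+): 1 of 2.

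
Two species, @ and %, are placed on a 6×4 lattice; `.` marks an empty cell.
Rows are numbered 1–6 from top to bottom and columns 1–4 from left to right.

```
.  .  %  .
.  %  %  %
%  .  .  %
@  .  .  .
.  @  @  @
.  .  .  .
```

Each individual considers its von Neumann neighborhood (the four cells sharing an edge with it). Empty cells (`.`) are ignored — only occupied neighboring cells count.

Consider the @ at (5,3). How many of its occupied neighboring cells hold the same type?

2

Occupied neighbors of (5,3): (5,2)=@, (5,4)=@.
Same type (@): 2 of 2.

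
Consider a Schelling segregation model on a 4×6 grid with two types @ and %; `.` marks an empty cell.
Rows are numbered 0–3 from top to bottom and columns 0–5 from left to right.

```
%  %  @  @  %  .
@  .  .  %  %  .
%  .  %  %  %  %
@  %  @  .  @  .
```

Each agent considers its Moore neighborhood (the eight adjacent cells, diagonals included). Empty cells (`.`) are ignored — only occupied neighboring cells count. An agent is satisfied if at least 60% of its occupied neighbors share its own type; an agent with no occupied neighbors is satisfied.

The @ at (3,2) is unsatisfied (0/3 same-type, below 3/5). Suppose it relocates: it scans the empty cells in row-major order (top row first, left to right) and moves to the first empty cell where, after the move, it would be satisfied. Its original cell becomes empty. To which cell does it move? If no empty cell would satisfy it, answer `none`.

none

Vacating (3,2). Empty cells in order:
  (0,5): 0/2 same-type → still unsatisfied.
  (1,1): 2/6 same-type → still unsatisfied.
  (1,2): 2/6 same-type → still unsatisfied.
  (1,5): 0/4 same-type → still unsatisfied.
  (2,1): 2/5 same-type → still unsatisfied.
  (3,3): 1/4 same-type → still unsatisfied.
  (3,5): 1/3 same-type → still unsatisfied.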